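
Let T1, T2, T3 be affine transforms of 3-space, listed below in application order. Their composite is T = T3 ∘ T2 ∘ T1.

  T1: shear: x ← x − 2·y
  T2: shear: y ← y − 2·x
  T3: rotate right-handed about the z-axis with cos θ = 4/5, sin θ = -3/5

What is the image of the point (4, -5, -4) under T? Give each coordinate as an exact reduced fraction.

T(p) = (-43/5, -174/5, -4)

T1 shear: x ← x − 2·y: (4, -5, -4) → (14, -5, -4)
T2 shear: y ← y − 2·x: (14, -5, -4) → (14, -33, -4)
T3 rotate right-handed about the z-axis with cos θ = 4/5, sin θ = -3/5: (14, -33, -4) → (-43/5, -174/5, -4)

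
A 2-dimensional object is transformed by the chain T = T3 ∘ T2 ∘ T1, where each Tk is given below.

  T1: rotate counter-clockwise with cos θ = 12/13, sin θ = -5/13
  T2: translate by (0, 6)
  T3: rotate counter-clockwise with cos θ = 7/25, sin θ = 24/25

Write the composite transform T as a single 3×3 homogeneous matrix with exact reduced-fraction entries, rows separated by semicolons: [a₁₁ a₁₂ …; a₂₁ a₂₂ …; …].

T = [204/325 -253/325 -144/25; 253/325 204/325 42/25; 0 0 1]

T1 = [12/13 5/13 0; -5/13 12/13 0; 0 0 1]
T2·T1 = [12/13 5/13 0; -5/13 12/13 6; 0 0 1]
T3·…·T1 = [204/325 -253/325 -144/25; 253/325 204/325 42/25; 0 0 1]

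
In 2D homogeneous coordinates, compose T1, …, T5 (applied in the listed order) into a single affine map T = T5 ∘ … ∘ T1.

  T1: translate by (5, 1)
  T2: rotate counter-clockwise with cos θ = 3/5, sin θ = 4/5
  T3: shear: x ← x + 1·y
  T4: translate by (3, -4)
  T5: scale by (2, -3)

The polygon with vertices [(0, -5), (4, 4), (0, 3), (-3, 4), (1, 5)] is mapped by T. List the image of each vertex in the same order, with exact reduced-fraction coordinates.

image vertices: (108/5, 36/5), (146/5, -93/5), (92/5, -36/5), (48/5, -9/5), (102/5, -66/5)

T1 translate by (5, 1): (0, -5) → (5, -4); (4, 4) → (9, 5); (0, 3) → (5, 4); (-3, 4) → (2, 5); (1, 5) → (6, 6)
T2 rotate counter-clockwise with cos θ = 3/5, sin θ = 4/5: (5, -4) → (31/5, 8/5); (9, 5) → (7/5, 51/5); (5, 4) → (-1/5, 32/5); (2, 5) → (-14/5, 23/5); (6, 6) → (-6/5, 42/5)
T3 shear: x ← x + 1·y: (31/5, 8/5) → (39/5, 8/5); (7/5, 51/5) → (58/5, 51/5); (-1/5, 32/5) → (31/5, 32/5); (-14/5, 23/5) → (9/5, 23/5); (-6/5, 42/5) → (36/5, 42/5)
T4 translate by (3, -4): (39/5, 8/5) → (54/5, -12/5); (58/5, 51/5) → (73/5, 31/5); (31/5, 32/5) → (46/5, 12/5); (9/5, 23/5) → (24/5, 3/5); (36/5, 42/5) → (51/5, 22/5)
T5 scale by (2, -3): (54/5, -12/5) → (108/5, 36/5); (73/5, 31/5) → (146/5, -93/5); (46/5, 12/5) → (92/5, -36/5); (24/5, 3/5) → (48/5, -9/5); (51/5, 22/5) → (102/5, -66/5)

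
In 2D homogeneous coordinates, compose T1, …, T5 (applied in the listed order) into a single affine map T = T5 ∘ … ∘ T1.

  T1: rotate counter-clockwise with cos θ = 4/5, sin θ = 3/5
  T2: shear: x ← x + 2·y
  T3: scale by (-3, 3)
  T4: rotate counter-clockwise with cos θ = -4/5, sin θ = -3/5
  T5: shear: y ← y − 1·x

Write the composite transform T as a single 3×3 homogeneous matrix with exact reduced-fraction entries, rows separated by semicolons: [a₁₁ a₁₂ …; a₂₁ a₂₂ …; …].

T1 = [4/5 -3/5 0; 3/5 4/5 0; 0 0 1]
T2·T1 = [2 1 0; 3/5 4/5 0; 0 0 1]
T3·…·T1 = [-6 -3 0; 9/5 12/5 0; 0 0 1]
T4·…·T1 = [147/25 96/25 0; 54/25 -3/25 0; 0 0 1]
T5·…·T1 = [147/25 96/25 0; -93/25 -99/25 0; 0 0 1]

T = [147/25 96/25 0; -93/25 -99/25 0; 0 0 1]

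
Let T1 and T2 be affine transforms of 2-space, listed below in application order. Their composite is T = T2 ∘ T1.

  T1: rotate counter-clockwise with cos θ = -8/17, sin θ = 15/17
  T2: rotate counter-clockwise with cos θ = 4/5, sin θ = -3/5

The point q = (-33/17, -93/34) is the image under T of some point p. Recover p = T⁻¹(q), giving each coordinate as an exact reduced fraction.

T1 = [-8/17 -15/17 0; 15/17 -8/17 0; 0 0 1]
T2·T1 = [13/85 -84/85 0; 84/85 13/85 0; 0 0 1]
det M = 1; M⁻¹ = [13/85 84/85 0; -84/85 13/85 0; 0 0 1]
M⁻¹ · (-33/17, -93/34)ᵀ = (-3, 3/2)ᵀ

p = (-3, 3/2)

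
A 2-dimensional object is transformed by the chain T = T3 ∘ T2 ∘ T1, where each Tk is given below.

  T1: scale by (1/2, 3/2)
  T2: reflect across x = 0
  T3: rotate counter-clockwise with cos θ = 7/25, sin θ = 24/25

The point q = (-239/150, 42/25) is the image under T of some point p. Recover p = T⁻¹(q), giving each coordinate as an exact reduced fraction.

T1 = [1/2 0 0; 0 3/2 0; 0 0 1]
T2·T1 = [-1/2 0 0; 0 3/2 0; 0 0 1]
T3·…·T1 = [-7/50 -36/25 0; -12/25 21/50 0; 0 0 1]
det M = -3/4; M⁻¹ = [-14/25 -48/25 0; -16/25 14/75 0; 0 0 1]
M⁻¹ · (-239/150, 42/25)ᵀ = (-7/3, 4/3)ᵀ

p = (-7/3, 4/3)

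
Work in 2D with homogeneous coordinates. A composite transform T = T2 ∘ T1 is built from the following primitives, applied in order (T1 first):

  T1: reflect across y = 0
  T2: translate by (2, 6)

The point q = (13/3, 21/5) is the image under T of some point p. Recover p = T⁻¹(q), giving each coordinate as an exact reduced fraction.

p = (7/3, 9/5)

T1 = [1 0 0; 0 -1 0; 0 0 1]
T2·T1 = [1 0 2; 0 -1 6; 0 0 1]
det M = -1; M⁻¹ = [1 0 -2; 0 -1 6; 0 0 1]
M⁻¹ · (13/3, 21/5)ᵀ = (7/3, 9/5)ᵀ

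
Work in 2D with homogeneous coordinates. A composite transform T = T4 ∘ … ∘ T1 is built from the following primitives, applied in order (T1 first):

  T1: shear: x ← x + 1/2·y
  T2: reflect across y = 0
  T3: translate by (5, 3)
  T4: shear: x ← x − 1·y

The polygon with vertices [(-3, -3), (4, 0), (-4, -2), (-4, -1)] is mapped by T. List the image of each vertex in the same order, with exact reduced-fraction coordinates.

T1 shear: x ← x + 1/2·y: (-3, -3) → (-9/2, -3); (4, 0) → (4, 0); (-4, -2) → (-5, -2); (-4, -1) → (-9/2, -1)
T2 reflect across y = 0: (-9/2, -3) → (-9/2, 3); (4, 0) → (4, 0); (-5, -2) → (-5, 2); (-9/2, -1) → (-9/2, 1)
T3 translate by (5, 3): (-9/2, 3) → (1/2, 6); (4, 0) → (9, 3); (-5, 2) → (0, 5); (-9/2, 1) → (1/2, 4)
T4 shear: x ← x − 1·y: (1/2, 6) → (-11/2, 6); (9, 3) → (6, 3); (0, 5) → (-5, 5); (1/2, 4) → (-7/2, 4)

image vertices: (-11/2, 6), (6, 3), (-5, 5), (-7/2, 4)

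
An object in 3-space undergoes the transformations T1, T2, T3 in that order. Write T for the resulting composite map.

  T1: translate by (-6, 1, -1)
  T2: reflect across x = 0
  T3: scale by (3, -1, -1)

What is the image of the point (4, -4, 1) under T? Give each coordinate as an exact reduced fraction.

T(p) = (6, 3, 0)

T1 translate by (-6, 1, -1): (4, -4, 1) → (-2, -3, 0)
T2 reflect across x = 0: (-2, -3, 0) → (2, -3, 0)
T3 scale by (3, -1, -1): (2, -3, 0) → (6, 3, 0)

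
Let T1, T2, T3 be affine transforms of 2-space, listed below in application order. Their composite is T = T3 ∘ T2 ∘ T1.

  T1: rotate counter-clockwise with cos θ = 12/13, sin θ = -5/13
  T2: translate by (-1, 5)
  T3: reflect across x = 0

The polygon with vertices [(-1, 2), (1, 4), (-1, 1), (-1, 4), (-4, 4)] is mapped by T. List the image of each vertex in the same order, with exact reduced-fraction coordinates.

T1 rotate counter-clockwise with cos θ = 12/13, sin θ = -5/13: (-1, 2) → (-2/13, 29/13); (1, 4) → (32/13, 43/13); (-1, 1) → (-7/13, 17/13); (-1, 4) → (8/13, 53/13); (-4, 4) → (-28/13, 68/13)
T2 translate by (-1, 5): (-2/13, 29/13) → (-15/13, 94/13); (32/13, 43/13) → (19/13, 108/13); (-7/13, 17/13) → (-20/13, 82/13); (8/13, 53/13) → (-5/13, 118/13); (-28/13, 68/13) → (-41/13, 133/13)
T3 reflect across x = 0: (-15/13, 94/13) → (15/13, 94/13); (19/13, 108/13) → (-19/13, 108/13); (-20/13, 82/13) → (20/13, 82/13); (-5/13, 118/13) → (5/13, 118/13); (-41/13, 133/13) → (41/13, 133/13)

image vertices: (15/13, 94/13), (-19/13, 108/13), (20/13, 82/13), (5/13, 118/13), (41/13, 133/13)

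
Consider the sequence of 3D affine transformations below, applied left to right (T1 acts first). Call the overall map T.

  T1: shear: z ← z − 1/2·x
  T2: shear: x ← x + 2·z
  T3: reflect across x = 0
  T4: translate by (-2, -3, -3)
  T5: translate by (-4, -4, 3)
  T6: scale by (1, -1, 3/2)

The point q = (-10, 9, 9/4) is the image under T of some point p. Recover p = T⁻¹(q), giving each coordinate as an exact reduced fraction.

T1 = [1 0 0 0; 0 1 0 0; -1/2 0 1 0; 0 0 0 1]
T2·T1 = [0 0 2 0; 0 1 0 0; -1/2 0 1 0; 0 0 0 1]
T3·…·T1 = [0 0 -2 0; 0 1 0 0; -1/2 0 1 0; 0 0 0 1]
T4·…·T1 = [0 0 -2 -2; 0 1 0 -3; -1/2 0 1 -3; 0 0 0 1]
T5·…·T1 = [0 0 -2 -6; 0 1 0 -7; -1/2 0 1 0; 0 0 0 1]
T6·…·T1 = [0 0 -2 -6; 0 -1 0 7; -3/4 0 3/2 0; 0 0 0 1]
det M = 3/2; M⁻¹ = [-1 0 -4/3 -6; 0 -1 0 7; -1/2 0 0 -3; 0 0 0 1]
M⁻¹ · (-10, 9, 9/4)ᵀ = (1, -2, 2)ᵀ

p = (1, -2, 2)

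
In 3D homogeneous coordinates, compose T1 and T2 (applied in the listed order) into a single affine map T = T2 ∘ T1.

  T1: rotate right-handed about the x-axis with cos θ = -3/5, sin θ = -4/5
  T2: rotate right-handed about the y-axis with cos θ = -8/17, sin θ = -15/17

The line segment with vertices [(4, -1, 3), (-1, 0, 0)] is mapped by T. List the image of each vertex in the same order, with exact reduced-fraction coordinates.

image vertices: (-1, 3, 4), (8/17, 0, -15/17)

T1 rotate right-handed about the x-axis with cos θ = -3/5, sin θ = -4/5: (4, -1, 3) → (4, 3, -1); (-1, 0, 0) → (-1, 0, 0)
T2 rotate right-handed about the y-axis with cos θ = -8/17, sin θ = -15/17: (4, 3, -1) → (-1, 3, 4); (-1, 0, 0) → (8/17, 0, -15/17)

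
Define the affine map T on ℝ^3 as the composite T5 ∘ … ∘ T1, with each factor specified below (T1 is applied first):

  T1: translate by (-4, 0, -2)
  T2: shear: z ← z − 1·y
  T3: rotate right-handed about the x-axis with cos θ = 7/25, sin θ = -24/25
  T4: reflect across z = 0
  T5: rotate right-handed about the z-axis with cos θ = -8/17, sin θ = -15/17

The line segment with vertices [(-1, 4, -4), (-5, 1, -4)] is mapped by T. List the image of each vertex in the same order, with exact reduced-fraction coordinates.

image vertices: (-436/85, 3571/425, 166/25), (-123/85, 4663/425, 73/25)

T1 translate by (-4, 0, -2): (-1, 4, -4) → (-5, 4, -6); (-5, 1, -4) → (-9, 1, -6)
T2 shear: z ← z − 1·y: (-5, 4, -6) → (-5, 4, -10); (-9, 1, -6) → (-9, 1, -7)
T3 rotate right-handed about the x-axis with cos θ = 7/25, sin θ = -24/25: (-5, 4, -10) → (-5, -212/25, -166/25); (-9, 1, -7) → (-9, -161/25, -73/25)
T4 reflect across z = 0: (-5, -212/25, -166/25) → (-5, -212/25, 166/25); (-9, -161/25, -73/25) → (-9, -161/25, 73/25)
T5 rotate right-handed about the z-axis with cos θ = -8/17, sin θ = -15/17: (-5, -212/25, 166/25) → (-436/85, 3571/425, 166/25); (-9, -161/25, 73/25) → (-123/85, 4663/425, 73/25)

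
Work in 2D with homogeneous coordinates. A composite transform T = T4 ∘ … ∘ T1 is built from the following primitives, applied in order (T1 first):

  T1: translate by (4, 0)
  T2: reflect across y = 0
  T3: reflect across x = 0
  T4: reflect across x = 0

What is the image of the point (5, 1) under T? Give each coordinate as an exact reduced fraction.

T(p) = (9, -1)

T1 translate by (4, 0): (5, 1) → (9, 1)
T2 reflect across y = 0: (9, 1) → (9, -1)
T3 reflect across x = 0: (9, -1) → (-9, -1)
T4 reflect across x = 0: (-9, -1) → (9, -1)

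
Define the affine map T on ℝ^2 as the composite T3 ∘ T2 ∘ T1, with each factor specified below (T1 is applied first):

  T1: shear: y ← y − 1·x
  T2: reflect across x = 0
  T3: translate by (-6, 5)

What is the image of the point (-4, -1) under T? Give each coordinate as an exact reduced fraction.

T(p) = (-2, 8)

T1 shear: y ← y − 1·x: (-4, -1) → (-4, 3)
T2 reflect across x = 0: (-4, 3) → (4, 3)
T3 translate by (-6, 5): (4, 3) → (-2, 8)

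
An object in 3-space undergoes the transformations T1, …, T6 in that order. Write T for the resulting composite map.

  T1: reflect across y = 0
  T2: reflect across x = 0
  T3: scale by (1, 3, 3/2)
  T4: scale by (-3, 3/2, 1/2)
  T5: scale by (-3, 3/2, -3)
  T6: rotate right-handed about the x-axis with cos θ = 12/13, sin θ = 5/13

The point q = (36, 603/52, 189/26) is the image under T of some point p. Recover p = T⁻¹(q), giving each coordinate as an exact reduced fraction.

T1 = [1 0 0 0; 0 -1 0 0; 0 0 1 0; 0 0 0 1]
T2·T1 = [-1 0 0 0; 0 -1 0 0; 0 0 1 0; 0 0 0 1]
T3·…·T1 = [-1 0 0 0; 0 -3 0 0; 0 0 3/2 0; 0 0 0 1]
T4·…·T1 = [3 0 0 0; 0 -9/2 0 0; 0 0 3/4 0; 0 0 0 1]
T5·…·T1 = [-9 0 0 0; 0 -27/4 0 0; 0 0 -9/4 0; 0 0 0 1]
T6·…·T1 = [-9 0 0 0; 0 -81/13 45/52 0; 0 -135/52 -27/13 0; 0 0 0 1]
det M = -2187/16; M⁻¹ = [-1/9 0 0 0; 0 -16/117 -20/351 0; 0 20/117 -16/39 0; 0 0 0 1]
M⁻¹ · (36, 603/52, 189/26)ᵀ = (-4, -2, -1)ᵀ

p = (-4, -2, -1)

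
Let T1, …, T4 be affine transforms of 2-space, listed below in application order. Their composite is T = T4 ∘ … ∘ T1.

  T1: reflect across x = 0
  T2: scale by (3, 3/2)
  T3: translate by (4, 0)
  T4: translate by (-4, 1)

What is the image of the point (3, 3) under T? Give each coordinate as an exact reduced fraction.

T(p) = (-9, 11/2)

T1 reflect across x = 0: (3, 3) → (-3, 3)
T2 scale by (3, 3/2): (-3, 3) → (-9, 9/2)
T3 translate by (4, 0): (-9, 9/2) → (-5, 9/2)
T4 translate by (-4, 1): (-5, 9/2) → (-9, 11/2)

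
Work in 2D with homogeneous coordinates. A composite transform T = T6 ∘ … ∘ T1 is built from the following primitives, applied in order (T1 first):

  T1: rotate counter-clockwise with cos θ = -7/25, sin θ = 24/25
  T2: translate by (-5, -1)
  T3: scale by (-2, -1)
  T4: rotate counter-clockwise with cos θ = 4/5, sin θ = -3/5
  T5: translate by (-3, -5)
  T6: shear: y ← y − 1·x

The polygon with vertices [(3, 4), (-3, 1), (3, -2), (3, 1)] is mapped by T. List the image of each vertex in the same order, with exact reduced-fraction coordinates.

T1 rotate counter-clockwise with cos θ = -7/25, sin θ = 24/25: (3, 4) → (-117/25, 44/25); (-3, 1) → (-3/25, -79/25); (3, -2) → (27/25, 86/25); (3, 1) → (-9/5, 13/5)
T2 translate by (-5, -1): (-117/25, 44/25) → (-242/25, 19/25); (-3/25, -79/25) → (-128/25, -104/25); (27/25, 86/25) → (-98/25, 61/25); (-9/5, 13/5) → (-34/5, 8/5)
T3 scale by (-2, -1): (-242/25, 19/25) → (484/25, -19/25); (-128/25, -104/25) → (256/25, 104/25); (-98/25, 61/25) → (196/25, -61/25); (-34/5, 8/5) → (68/5, -8/5)
T4 rotate counter-clockwise with cos θ = 4/5, sin θ = -3/5: (484/25, -19/25) → (1879/125, -1528/125); (256/25, 104/25) → (1336/125, -352/125); (196/25, -61/25) → (601/125, -832/125); (68/5, -8/5) → (248/25, -236/25)
T5 translate by (-3, -5): (1879/125, -1528/125) → (1504/125, -2153/125); (1336/125, -352/125) → (961/125, -977/125); (601/125, -832/125) → (226/125, -1457/125); (248/25, -236/25) → (173/25, -361/25)
T6 shear: y ← y − 1·x: (1504/125, -2153/125) → (1504/125, -3657/125); (961/125, -977/125) → (961/125, -1938/125); (226/125, -1457/125) → (226/125, -1683/125); (173/25, -361/25) → (173/25, -534/25)

image vertices: (1504/125, -3657/125), (961/125, -1938/125), (226/125, -1683/125), (173/25, -534/25)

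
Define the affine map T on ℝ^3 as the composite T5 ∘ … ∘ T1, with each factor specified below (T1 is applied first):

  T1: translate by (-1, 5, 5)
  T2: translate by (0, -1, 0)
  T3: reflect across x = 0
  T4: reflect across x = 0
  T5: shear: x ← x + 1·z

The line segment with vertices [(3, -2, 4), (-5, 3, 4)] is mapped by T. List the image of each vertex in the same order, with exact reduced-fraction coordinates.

T1 translate by (-1, 5, 5): (3, -2, 4) → (2, 3, 9); (-5, 3, 4) → (-6, 8, 9)
T2 translate by (0, -1, 0): (2, 3, 9) → (2, 2, 9); (-6, 8, 9) → (-6, 7, 9)
T3 reflect across x = 0: (2, 2, 9) → (-2, 2, 9); (-6, 7, 9) → (6, 7, 9)
T4 reflect across x = 0: (-2, 2, 9) → (2, 2, 9); (6, 7, 9) → (-6, 7, 9)
T5 shear: x ← x + 1·z: (2, 2, 9) → (11, 2, 9); (-6, 7, 9) → (3, 7, 9)

image vertices: (11, 2, 9), (3, 7, 9)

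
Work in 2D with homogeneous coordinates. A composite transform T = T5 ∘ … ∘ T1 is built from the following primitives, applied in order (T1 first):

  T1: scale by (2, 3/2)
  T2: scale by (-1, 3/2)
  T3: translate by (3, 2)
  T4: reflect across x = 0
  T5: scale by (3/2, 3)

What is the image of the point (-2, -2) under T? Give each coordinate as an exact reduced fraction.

T1 scale by (2, 3/2): (-2, -2) → (-4, -3)
T2 scale by (-1, 3/2): (-4, -3) → (4, -9/2)
T3 translate by (3, 2): (4, -9/2) → (7, -5/2)
T4 reflect across x = 0: (7, -5/2) → (-7, -5/2)
T5 scale by (3/2, 3): (-7, -5/2) → (-21/2, -15/2)

T(p) = (-21/2, -15/2)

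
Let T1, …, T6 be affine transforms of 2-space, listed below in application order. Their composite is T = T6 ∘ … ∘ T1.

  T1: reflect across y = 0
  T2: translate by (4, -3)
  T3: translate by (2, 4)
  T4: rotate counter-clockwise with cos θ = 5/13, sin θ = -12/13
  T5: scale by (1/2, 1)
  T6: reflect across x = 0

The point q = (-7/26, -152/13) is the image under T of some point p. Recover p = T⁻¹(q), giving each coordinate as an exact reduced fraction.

p = (5, 5)

T1 = [1 0 0; 0 -1 0; 0 0 1]
T2·T1 = [1 0 4; 0 -1 -3; 0 0 1]
T3·…·T1 = [1 0 6; 0 -1 1; 0 0 1]
T4·…·T1 = [5/13 -12/13 42/13; -12/13 -5/13 -67/13; 0 0 1]
T5·…·T1 = [5/26 -6/13 21/13; -12/13 -5/13 -67/13; 0 0 1]
T6·…·T1 = [-5/26 6/13 -21/13; -12/13 -5/13 -67/13; 0 0 1]
det M = 1/2; M⁻¹ = [-10/13 -12/13 -6; 24/13 -5/13 1; 0 0 1]
M⁻¹ · (-7/26, -152/13)ᵀ = (5, 5)ᵀ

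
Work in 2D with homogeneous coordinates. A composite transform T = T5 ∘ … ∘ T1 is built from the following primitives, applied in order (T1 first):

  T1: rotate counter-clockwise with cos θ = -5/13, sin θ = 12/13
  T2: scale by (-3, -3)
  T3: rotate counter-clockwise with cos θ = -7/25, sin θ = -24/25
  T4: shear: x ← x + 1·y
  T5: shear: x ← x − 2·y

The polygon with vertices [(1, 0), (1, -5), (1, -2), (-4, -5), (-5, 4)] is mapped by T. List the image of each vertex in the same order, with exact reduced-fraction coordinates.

T1 rotate counter-clockwise with cos θ = -5/13, sin θ = 12/13: (1, 0) → (-5/13, 12/13); (1, -5) → (55/13, 37/13); (1, -2) → (19/13, 22/13); (-4, -5) → (80/13, -23/13); (-5, 4) → (-23/13, -80/13)
T2 scale by (-3, -3): (-5/13, 12/13) → (15/13, -36/13); (55/13, 37/13) → (-165/13, -111/13); (19/13, 22/13) → (-57/13, -66/13); (80/13, -23/13) → (-240/13, 69/13); (-23/13, -80/13) → (69/13, 240/13)
T3 rotate counter-clockwise with cos θ = -7/25, sin θ = -24/25: (15/13, -36/13) → (-969/325, -108/325); (-165/13, -111/13) → (-1509/325, 4737/325); (-57/13, -66/13) → (-237/65, 366/65); (-240/13, 69/13) → (3336/325, 5277/325); (69/13, 240/13) → (5277/325, -3336/325)
T4 shear: x ← x + 1·y: (-969/325, -108/325) → (-1077/325, -108/325); (-1509/325, 4737/325) → (3228/325, 4737/325); (-237/65, 366/65) → (129/65, 366/65); (3336/325, 5277/325) → (8613/325, 5277/325); (5277/325, -3336/325) → (1941/325, -3336/325)
T5 shear: x ← x − 2·y: (-1077/325, -108/325) → (-861/325, -108/325); (3228/325, 4737/325) → (-6246/325, 4737/325); (129/65, 366/65) → (-603/65, 366/65); (8613/325, 5277/325) → (-1941/325, 5277/325); (1941/325, -3336/325) → (8613/325, -3336/325)

image vertices: (-861/325, -108/325), (-6246/325, 4737/325), (-603/65, 366/65), (-1941/325, 5277/325), (8613/325, -3336/325)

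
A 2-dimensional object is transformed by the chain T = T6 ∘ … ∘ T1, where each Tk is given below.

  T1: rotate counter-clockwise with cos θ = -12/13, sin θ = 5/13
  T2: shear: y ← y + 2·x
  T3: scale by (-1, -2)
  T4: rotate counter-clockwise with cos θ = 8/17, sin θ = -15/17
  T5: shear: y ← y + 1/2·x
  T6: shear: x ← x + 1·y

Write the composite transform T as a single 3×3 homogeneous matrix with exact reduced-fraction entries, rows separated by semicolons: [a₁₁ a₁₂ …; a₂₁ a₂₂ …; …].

T1 = [-12/13 -5/13 0; 5/13 -12/13 0; 0 0 1]
T2·T1 = [-12/13 -5/13 0; -19/13 -22/13 0; 0 0 1]
T3·…·T1 = [12/13 5/13 0; 38/13 44/13 0; 0 0 1]
T4·…·T1 = [666/221 700/221 0; 124/221 277/221 0; 0 0 1]
T5·…·T1 = [666/221 700/221 0; 457/221 627/221 0; 0 0 1]
T6·…·T1 = [1123/221 1327/221 0; 457/221 627/221 0; 0 0 1]

T = [1123/221 1327/221 0; 457/221 627/221 0; 0 0 1]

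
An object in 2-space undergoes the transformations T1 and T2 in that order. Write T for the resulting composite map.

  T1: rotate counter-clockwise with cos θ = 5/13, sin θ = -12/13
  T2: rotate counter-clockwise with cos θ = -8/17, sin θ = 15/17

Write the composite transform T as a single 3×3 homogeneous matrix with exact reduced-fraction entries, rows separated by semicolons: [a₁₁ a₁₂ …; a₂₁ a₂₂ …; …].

T = [140/221 -171/221 0; 171/221 140/221 0; 0 0 1]

T1 = [5/13 12/13 0; -12/13 5/13 0; 0 0 1]
T2·T1 = [140/221 -171/221 0; 171/221 140/221 0; 0 0 1]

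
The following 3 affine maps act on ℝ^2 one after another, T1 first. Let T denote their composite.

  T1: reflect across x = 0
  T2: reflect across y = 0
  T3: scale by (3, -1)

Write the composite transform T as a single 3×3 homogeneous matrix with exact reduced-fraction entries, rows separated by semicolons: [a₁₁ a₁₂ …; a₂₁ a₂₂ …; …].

T1 = [-1 0 0; 0 1 0; 0 0 1]
T2·T1 = [-1 0 0; 0 -1 0; 0 0 1]
T3·…·T1 = [-3 0 0; 0 1 0; 0 0 1]

T = [-3 0 0; 0 1 0; 0 0 1]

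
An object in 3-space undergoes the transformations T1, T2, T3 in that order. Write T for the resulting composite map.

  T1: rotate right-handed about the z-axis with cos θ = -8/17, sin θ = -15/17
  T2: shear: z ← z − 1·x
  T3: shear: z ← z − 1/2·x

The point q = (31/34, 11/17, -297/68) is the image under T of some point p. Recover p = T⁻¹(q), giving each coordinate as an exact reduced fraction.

p = (-1, 1/2, -3)

T1 = [-8/17 15/17 0 0; -15/17 -8/17 0 0; 0 0 1 0; 0 0 0 1]
T2·T1 = [-8/17 15/17 0 0; -15/17 -8/17 0 0; 8/17 -15/17 1 0; 0 0 0 1]
T3·…·T1 = [-8/17 15/17 0 0; -15/17 -8/17 0 0; 12/17 -45/34 1 0; 0 0 0 1]
det M = 1; M⁻¹ = [-8/17 -15/17 0 0; 15/17 -8/17 0 0; 3/2 0 1 0; 0 0 0 1]
M⁻¹ · (31/34, 11/17, -297/68)ᵀ = (-1, 1/2, -3)ᵀ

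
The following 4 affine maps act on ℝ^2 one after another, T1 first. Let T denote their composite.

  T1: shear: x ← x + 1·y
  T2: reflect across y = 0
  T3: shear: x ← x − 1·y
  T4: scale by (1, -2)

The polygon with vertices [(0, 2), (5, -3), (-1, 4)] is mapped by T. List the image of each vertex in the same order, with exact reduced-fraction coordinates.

image vertices: (4, 4), (-1, -6), (7, 8)

T1 shear: x ← x + 1·y: (0, 2) → (2, 2); (5, -3) → (2, -3); (-1, 4) → (3, 4)
T2 reflect across y = 0: (2, 2) → (2, -2); (2, -3) → (2, 3); (3, 4) → (3, -4)
T3 shear: x ← x − 1·y: (2, -2) → (4, -2); (2, 3) → (-1, 3); (3, -4) → (7, -4)
T4 scale by (1, -2): (4, -2) → (4, 4); (-1, 3) → (-1, -6); (7, -4) → (7, 8)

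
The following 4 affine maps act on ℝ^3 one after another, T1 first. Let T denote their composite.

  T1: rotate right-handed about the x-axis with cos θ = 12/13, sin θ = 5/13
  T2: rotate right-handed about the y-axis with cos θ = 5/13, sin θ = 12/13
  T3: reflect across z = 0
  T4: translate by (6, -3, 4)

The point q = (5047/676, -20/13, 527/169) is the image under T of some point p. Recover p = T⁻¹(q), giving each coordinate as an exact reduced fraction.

T1 = [1 0 0 0; 0 12/13 -5/13 0; 0 5/13 12/13 0; 0 0 0 1]
T2·T1 = [5/13 60/169 144/169 0; 0 12/13 -5/13 0; -12/13 25/169 60/169 0; 0 0 0 1]
T3·…·T1 = [5/13 60/169 144/169 0; 0 12/13 -5/13 0; 12/13 -25/169 -60/169 0; 0 0 0 1]
T4·…·T1 = [5/13 60/169 144/169 6; 0 12/13 -5/13 -3; 12/13 -25/169 -60/169 4; 0 0 0 1]
det M = -1; M⁻¹ = [5/13 0 12/13 -6; 60/169 12/13 -25/169 16/13; 144/169 -5/13 -60/169 -63/13; 0 0 0 1]
M⁻¹ · (5047/676, -20/13, 527/169)ᵀ = (-1/4, 2, 1)ᵀ

p = (-1/4, 2, 1)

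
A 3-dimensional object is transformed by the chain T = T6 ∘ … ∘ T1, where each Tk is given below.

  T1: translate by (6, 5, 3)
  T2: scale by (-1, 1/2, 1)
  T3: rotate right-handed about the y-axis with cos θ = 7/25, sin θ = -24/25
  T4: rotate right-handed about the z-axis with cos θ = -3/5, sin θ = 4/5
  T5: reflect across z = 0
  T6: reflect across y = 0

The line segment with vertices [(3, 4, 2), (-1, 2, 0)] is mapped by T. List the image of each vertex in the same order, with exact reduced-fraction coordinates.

image vertices: (99/125, 2139/250, 181/25), (-29/125, 1381/250, 99/25)

T1 translate by (6, 5, 3): (3, 4, 2) → (9, 9, 5); (-1, 2, 0) → (5, 7, 3)
T2 scale by (-1, 1/2, 1): (9, 9, 5) → (-9, 9/2, 5); (5, 7, 3) → (-5, 7/2, 3)
T3 rotate right-handed about the y-axis with cos θ = 7/25, sin θ = -24/25: (-9, 9/2, 5) → (-183/25, 9/2, -181/25); (-5, 7/2, 3) → (-107/25, 7/2, -99/25)
T4 rotate right-handed about the z-axis with cos θ = -3/5, sin θ = 4/5: (-183/25, 9/2, -181/25) → (99/125, -2139/250, -181/25); (-107/25, 7/2, -99/25) → (-29/125, -1381/250, -99/25)
T5 reflect across z = 0: (99/125, -2139/250, -181/25) → (99/125, -2139/250, 181/25); (-29/125, -1381/250, -99/25) → (-29/125, -1381/250, 99/25)
T6 reflect across y = 0: (99/125, -2139/250, 181/25) → (99/125, 2139/250, 181/25); (-29/125, -1381/250, 99/25) → (-29/125, 1381/250, 99/25)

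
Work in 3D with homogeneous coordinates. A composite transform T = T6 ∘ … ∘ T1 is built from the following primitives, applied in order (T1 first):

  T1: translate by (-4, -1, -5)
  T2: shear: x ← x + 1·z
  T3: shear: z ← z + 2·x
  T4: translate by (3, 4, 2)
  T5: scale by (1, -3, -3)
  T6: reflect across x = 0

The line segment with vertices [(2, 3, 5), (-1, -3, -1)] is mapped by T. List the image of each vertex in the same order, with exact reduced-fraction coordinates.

T1 translate by (-4, -1, -5): (2, 3, 5) → (-2, 2, 0); (-1, -3, -1) → (-5, -4, -6)
T2 shear: x ← x + 1·z: (-2, 2, 0) → (-2, 2, 0); (-5, -4, -6) → (-11, -4, -6)
T3 shear: z ← z + 2·x: (-2, 2, 0) → (-2, 2, -4); (-11, -4, -6) → (-11, -4, -28)
T4 translate by (3, 4, 2): (-2, 2, -4) → (1, 6, -2); (-11, -4, -28) → (-8, 0, -26)
T5 scale by (1, -3, -3): (1, 6, -2) → (1, -18, 6); (-8, 0, -26) → (-8, 0, 78)
T6 reflect across x = 0: (1, -18, 6) → (-1, -18, 6); (-8, 0, 78) → (8, 0, 78)

image vertices: (-1, -18, 6), (8, 0, 78)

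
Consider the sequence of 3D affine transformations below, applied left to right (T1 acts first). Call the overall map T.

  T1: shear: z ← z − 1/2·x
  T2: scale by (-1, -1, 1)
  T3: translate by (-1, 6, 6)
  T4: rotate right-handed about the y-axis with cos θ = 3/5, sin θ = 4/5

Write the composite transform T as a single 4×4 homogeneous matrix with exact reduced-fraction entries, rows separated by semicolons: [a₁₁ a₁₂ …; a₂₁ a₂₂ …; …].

T = [-1 0 4/5 21/5; 0 -1 0 6; 1/2 0 3/5 22/5; 0 0 0 1]

T1 = [1 0 0 0; 0 1 0 0; -1/2 0 1 0; 0 0 0 1]
T2·T1 = [-1 0 0 0; 0 -1 0 0; -1/2 0 1 0; 0 0 0 1]
T3·…·T1 = [-1 0 0 -1; 0 -1 0 6; -1/2 0 1 6; 0 0 0 1]
T4·…·T1 = [-1 0 4/5 21/5; 0 -1 0 6; 1/2 0 3/5 22/5; 0 0 0 1]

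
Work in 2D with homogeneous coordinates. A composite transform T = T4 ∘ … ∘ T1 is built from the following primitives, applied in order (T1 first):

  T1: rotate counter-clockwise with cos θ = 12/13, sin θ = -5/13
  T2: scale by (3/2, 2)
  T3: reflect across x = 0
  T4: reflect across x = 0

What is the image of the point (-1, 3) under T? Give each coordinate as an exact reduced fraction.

T1 rotate counter-clockwise with cos θ = 12/13, sin θ = -5/13: (-1, 3) → (3/13, 41/13)
T2 scale by (3/2, 2): (3/13, 41/13) → (9/26, 82/13)
T3 reflect across x = 0: (9/26, 82/13) → (-9/26, 82/13)
T4 reflect across x = 0: (-9/26, 82/13) → (9/26, 82/13)

T(p) = (9/26, 82/13)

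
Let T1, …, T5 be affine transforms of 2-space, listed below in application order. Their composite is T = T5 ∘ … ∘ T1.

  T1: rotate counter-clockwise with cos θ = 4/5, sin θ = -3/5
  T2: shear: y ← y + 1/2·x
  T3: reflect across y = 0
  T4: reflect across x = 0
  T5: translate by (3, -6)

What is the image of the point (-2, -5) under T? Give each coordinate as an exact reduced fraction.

T(p) = (38/5, -9/10)

T1 rotate counter-clockwise with cos θ = 4/5, sin θ = -3/5: (-2, -5) → (-23/5, -14/5)
T2 shear: y ← y + 1/2·x: (-23/5, -14/5) → (-23/5, -51/10)
T3 reflect across y = 0: (-23/5, -51/10) → (-23/5, 51/10)
T4 reflect across x = 0: (-23/5, 51/10) → (23/5, 51/10)
T5 translate by (3, -6): (23/5, 51/10) → (38/5, -9/10)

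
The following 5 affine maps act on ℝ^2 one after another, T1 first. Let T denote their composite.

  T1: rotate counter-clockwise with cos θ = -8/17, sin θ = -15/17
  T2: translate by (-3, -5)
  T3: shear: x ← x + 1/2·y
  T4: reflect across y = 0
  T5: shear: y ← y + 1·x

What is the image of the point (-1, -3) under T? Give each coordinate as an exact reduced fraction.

T1 rotate counter-clockwise with cos θ = -8/17, sin θ = -15/17: (-1, -3) → (-37/17, 39/17)
T2 translate by (-3, -5): (-37/17, 39/17) → (-88/17, -46/17)
T3 shear: x ← x + 1/2·y: (-88/17, -46/17) → (-111/17, -46/17)
T4 reflect across y = 0: (-111/17, -46/17) → (-111/17, 46/17)
T5 shear: y ← y + 1·x: (-111/17, 46/17) → (-111/17, -65/17)

T(p) = (-111/17, -65/17)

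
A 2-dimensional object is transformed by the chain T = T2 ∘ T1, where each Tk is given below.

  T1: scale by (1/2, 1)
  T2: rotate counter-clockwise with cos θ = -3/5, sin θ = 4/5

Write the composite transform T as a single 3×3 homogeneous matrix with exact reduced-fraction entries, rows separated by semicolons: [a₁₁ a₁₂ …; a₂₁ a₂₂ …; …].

T1 = [1/2 0 0; 0 1 0; 0 0 1]
T2·T1 = [-3/10 -4/5 0; 2/5 -3/5 0; 0 0 1]

T = [-3/10 -4/5 0; 2/5 -3/5 0; 0 0 1]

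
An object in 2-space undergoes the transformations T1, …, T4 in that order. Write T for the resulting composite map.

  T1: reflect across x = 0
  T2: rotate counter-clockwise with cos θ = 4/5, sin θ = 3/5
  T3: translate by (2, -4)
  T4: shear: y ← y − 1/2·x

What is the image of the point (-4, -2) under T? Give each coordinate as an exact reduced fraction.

T(p) = (32/5, -32/5)

T1 reflect across x = 0: (-4, -2) → (4, -2)
T2 rotate counter-clockwise with cos θ = 4/5, sin θ = 3/5: (4, -2) → (22/5, 4/5)
T3 translate by (2, -4): (22/5, 4/5) → (32/5, -16/5)
T4 shear: y ← y − 1/2·x: (32/5, -16/5) → (32/5, -32/5)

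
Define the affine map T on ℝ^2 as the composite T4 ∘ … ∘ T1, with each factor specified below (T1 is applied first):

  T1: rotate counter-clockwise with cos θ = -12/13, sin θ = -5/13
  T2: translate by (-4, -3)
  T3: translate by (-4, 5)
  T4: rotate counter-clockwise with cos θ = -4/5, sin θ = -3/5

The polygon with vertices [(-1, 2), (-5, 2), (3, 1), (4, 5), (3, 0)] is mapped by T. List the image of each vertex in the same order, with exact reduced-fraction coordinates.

T1 rotate counter-clockwise with cos θ = -12/13, sin θ = -5/13: (-1, 2) → (22/13, -19/13); (-5, 2) → (70/13, 1/13); (3, 1) → (-31/13, -27/13); (4, 5) → (-23/13, -80/13); (3, 0) → (-36/13, -15/13)
T2 translate by (-4, -3): (22/13, -19/13) → (-30/13, -58/13); (70/13, 1/13) → (18/13, -38/13); (-31/13, -27/13) → (-83/13, -66/13); (-23/13, -80/13) → (-75/13, -119/13); (-36/13, -15/13) → (-88/13, -54/13)
T3 translate by (-4, 5): (-30/13, -58/13) → (-82/13, 7/13); (18/13, -38/13) → (-34/13, 27/13); (-83/13, -66/13) → (-135/13, -1/13); (-75/13, -119/13) → (-127/13, -54/13); (-88/13, -54/13) → (-140/13, 11/13)
T4 rotate counter-clockwise with cos θ = -4/5, sin θ = -3/5: (-82/13, 7/13) → (349/65, 218/65); (-34/13, 27/13) → (217/65, -6/65); (-135/13, -1/13) → (537/65, 409/65); (-127/13, -54/13) → (346/65, 597/65); (-140/13, 11/13) → (593/65, 376/65)

image vertices: (349/65, 218/65), (217/65, -6/65), (537/65, 409/65), (346/65, 597/65), (593/65, 376/65)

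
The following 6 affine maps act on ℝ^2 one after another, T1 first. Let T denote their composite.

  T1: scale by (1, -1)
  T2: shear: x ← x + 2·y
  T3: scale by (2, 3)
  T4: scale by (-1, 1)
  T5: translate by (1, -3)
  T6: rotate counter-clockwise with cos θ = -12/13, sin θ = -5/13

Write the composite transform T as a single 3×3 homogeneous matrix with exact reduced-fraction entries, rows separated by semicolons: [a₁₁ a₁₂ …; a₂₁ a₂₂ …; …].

T1 = [1 0 0; 0 -1 0; 0 0 1]
T2·T1 = [1 -2 0; 0 -1 0; 0 0 1]
T3·…·T1 = [2 -4 0; 0 -3 0; 0 0 1]
T4·…·T1 = [-2 4 0; 0 -3 0; 0 0 1]
T5·…·T1 = [-2 4 1; 0 -3 -3; 0 0 1]
T6·…·T1 = [24/13 -63/13 -27/13; 10/13 16/13 31/13; 0 0 1]

T = [24/13 -63/13 -27/13; 10/13 16/13 31/13; 0 0 1]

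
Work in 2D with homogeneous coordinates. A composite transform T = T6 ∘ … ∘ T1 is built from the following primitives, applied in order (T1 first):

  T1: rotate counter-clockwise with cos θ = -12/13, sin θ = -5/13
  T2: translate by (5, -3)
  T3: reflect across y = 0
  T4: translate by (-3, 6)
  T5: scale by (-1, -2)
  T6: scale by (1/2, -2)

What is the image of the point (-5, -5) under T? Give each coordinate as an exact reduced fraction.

T1 rotate counter-clockwise with cos θ = -12/13, sin θ = -5/13: (-5, -5) → (35/13, 85/13)
T2 translate by (5, -3): (35/13, 85/13) → (100/13, 46/13)
T3 reflect across y = 0: (100/13, 46/13) → (100/13, -46/13)
T4 translate by (-3, 6): (100/13, -46/13) → (61/13, 32/13)
T5 scale by (-1, -2): (61/13, 32/13) → (-61/13, -64/13)
T6 scale by (1/2, -2): (-61/13, -64/13) → (-61/26, 128/13)

T(p) = (-61/26, 128/13)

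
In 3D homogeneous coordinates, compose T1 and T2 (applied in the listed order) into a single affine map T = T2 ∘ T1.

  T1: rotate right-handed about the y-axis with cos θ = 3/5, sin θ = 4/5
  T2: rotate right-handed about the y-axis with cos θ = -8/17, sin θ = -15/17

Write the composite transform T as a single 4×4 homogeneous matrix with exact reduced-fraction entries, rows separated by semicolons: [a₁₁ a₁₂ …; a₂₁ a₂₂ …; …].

T1 = [3/5 0 4/5 0; 0 1 0 0; -4/5 0 3/5 0; 0 0 0 1]
T2·T1 = [36/85 0 -77/85 0; 0 1 0 0; 77/85 0 36/85 0; 0 0 0 1]

T = [36/85 0 -77/85 0; 0 1 0 0; 77/85 0 36/85 0; 0 0 0 1]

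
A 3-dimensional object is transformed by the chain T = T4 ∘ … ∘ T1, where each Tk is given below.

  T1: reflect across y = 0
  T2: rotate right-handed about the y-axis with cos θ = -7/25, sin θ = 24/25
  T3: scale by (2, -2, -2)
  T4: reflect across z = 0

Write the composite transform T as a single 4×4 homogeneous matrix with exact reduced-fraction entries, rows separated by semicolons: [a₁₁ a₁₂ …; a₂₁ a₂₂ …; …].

T1 = [1 0 0 0; 0 -1 0 0; 0 0 1 0; 0 0 0 1]
T2·T1 = [-7/25 0 24/25 0; 0 -1 0 0; -24/25 0 -7/25 0; 0 0 0 1]
T3·…·T1 = [-14/25 0 48/25 0; 0 2 0 0; 48/25 0 14/25 0; 0 0 0 1]
T4·…·T1 = [-14/25 0 48/25 0; 0 2 0 0; -48/25 0 -14/25 0; 0 0 0 1]

T = [-14/25 0 48/25 0; 0 2 0 0; -48/25 0 -14/25 0; 0 0 0 1]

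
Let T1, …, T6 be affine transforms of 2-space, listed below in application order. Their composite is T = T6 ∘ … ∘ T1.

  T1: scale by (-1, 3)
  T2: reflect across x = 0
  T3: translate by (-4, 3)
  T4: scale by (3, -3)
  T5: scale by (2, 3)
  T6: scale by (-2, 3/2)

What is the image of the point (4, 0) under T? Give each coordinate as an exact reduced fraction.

T1 scale by (-1, 3): (4, 0) → (-4, 0)
T2 reflect across x = 0: (-4, 0) → (4, 0)
T3 translate by (-4, 3): (4, 0) → (0, 3)
T4 scale by (3, -3): (0, 3) → (0, -9)
T5 scale by (2, 3): (0, -9) → (0, -27)
T6 scale by (-2, 3/2): (0, -27) → (0, -81/2)

T(p) = (0, -81/2)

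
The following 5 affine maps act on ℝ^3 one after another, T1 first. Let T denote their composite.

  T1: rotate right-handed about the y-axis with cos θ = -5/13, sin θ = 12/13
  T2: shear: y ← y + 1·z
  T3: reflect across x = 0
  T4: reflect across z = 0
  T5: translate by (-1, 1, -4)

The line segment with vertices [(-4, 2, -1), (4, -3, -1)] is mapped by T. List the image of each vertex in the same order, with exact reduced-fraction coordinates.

image vertices: (-21/13, 92/13, -105/13), (19/13, -69/13, -9/13)

T1 rotate right-handed about the y-axis with cos θ = -5/13, sin θ = 12/13: (-4, 2, -1) → (8/13, 2, 53/13); (4, -3, -1) → (-32/13, -3, -43/13)
T2 shear: y ← y + 1·z: (8/13, 2, 53/13) → (8/13, 79/13, 53/13); (-32/13, -3, -43/13) → (-32/13, -82/13, -43/13)
T3 reflect across x = 0: (8/13, 79/13, 53/13) → (-8/13, 79/13, 53/13); (-32/13, -82/13, -43/13) → (32/13, -82/13, -43/13)
T4 reflect across z = 0: (-8/13, 79/13, 53/13) → (-8/13, 79/13, -53/13); (32/13, -82/13, -43/13) → (32/13, -82/13, 43/13)
T5 translate by (-1, 1, -4): (-8/13, 79/13, -53/13) → (-21/13, 92/13, -105/13); (32/13, -82/13, 43/13) → (19/13, -69/13, -9/13)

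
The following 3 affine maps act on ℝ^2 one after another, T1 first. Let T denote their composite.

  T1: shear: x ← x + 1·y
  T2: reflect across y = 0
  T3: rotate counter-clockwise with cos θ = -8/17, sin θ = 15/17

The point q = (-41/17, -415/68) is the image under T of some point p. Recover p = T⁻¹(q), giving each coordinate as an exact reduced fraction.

T1 = [1 1 0; 0 1 0; 0 0 1]
T2·T1 = [1 1 0; 0 -1 0; 0 0 1]
T3·…·T1 = [-8/17 7/17 0; 15/17 23/17 0; 0 0 1]
det M = -1; M⁻¹ = [-23/17 7/17 0; 15/17 8/17 0; 0 0 1]
M⁻¹ · (-41/17, -415/68)ᵀ = (3/4, -5)ᵀ

p = (3/4, -5)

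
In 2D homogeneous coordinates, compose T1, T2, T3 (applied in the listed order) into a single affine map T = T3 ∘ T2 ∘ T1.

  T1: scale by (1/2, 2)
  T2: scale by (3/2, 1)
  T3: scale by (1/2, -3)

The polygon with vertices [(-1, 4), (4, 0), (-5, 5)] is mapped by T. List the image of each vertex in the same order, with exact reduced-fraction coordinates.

T1 scale by (1/2, 2): (-1, 4) → (-1/2, 8); (4, 0) → (2, 0); (-5, 5) → (-5/2, 10)
T2 scale by (3/2, 1): (-1/2, 8) → (-3/4, 8); (2, 0) → (3, 0); (-5/2, 10) → (-15/4, 10)
T3 scale by (1/2, -3): (-3/4, 8) → (-3/8, -24); (3, 0) → (3/2, 0); (-15/4, 10) → (-15/8, -30)

image vertices: (-3/8, -24), (3/2, 0), (-15/8, -30)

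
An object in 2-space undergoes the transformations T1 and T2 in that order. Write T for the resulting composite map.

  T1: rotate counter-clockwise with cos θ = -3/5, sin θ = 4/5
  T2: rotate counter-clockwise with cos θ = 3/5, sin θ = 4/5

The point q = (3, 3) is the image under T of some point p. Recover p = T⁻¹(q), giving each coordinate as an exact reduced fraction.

p = (-3, -3)

T1 = [-3/5 -4/5 0; 4/5 -3/5 0; 0 0 1]
T2·T1 = [-1 0 0; 0 -1 0; 0 0 1]
det M = 1; M⁻¹ = [-1 0 0; 0 -1 0; 0 0 1]
M⁻¹ · (3, 3)ᵀ = (-3, -3)ᵀ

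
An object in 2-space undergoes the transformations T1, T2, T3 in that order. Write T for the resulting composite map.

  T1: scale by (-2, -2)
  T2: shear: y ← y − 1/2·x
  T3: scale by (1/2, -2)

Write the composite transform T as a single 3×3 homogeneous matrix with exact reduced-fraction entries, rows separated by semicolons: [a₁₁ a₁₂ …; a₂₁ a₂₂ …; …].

T1 = [-2 0 0; 0 -2 0; 0 0 1]
T2·T1 = [-2 0 0; 1 -2 0; 0 0 1]
T3·…·T1 = [-1 0 0; -2 4 0; 0 0 1]

T = [-1 0 0; -2 4 0; 0 0 1]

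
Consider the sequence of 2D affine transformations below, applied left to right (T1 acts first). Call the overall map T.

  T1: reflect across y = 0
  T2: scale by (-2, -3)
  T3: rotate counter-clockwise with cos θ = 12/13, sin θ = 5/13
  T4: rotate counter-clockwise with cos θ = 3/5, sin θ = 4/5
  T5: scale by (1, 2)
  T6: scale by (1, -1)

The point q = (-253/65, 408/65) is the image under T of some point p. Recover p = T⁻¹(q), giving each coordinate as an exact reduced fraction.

T1 = [1 0 0; 0 -1 0; 0 0 1]
T2·T1 = [-2 0 0; 0 3 0; 0 0 1]
T3·…·T1 = [-24/13 -15/13 0; -10/13 36/13 0; 0 0 1]
T4·…·T1 = [-32/65 -189/65 0; -126/65 48/65 0; 0 0 1]
T5·…·T1 = [-32/65 -189/65 0; -252/65 96/65 0; 0 0 1]
T6·…·T1 = [-32/65 -189/65 0; 252/65 -96/65 0; 0 0 1]
det M = 12; M⁻¹ = [-8/65 63/260 0; -21/65 -8/195 0; 0 0 1]
M⁻¹ · (-253/65, 408/65)ᵀ = (2, 1)ᵀ

p = (2, 1)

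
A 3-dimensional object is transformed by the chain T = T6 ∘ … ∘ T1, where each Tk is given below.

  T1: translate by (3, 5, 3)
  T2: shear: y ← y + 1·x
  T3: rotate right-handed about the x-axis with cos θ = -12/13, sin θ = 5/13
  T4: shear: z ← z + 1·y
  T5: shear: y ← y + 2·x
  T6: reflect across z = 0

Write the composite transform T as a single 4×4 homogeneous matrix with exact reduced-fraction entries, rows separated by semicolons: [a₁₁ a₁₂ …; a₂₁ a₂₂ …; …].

T1 = [1 0 0 3; 0 1 0 5; 0 0 1 3; 0 0 0 1]
T2·T1 = [1 0 0 3; 1 1 0 8; 0 0 1 3; 0 0 0 1]
T3·…·T1 = [1 0 0 3; -12/13 -12/13 -5/13 -111/13; 5/13 5/13 -12/13 4/13; 0 0 0 1]
T4·…·T1 = [1 0 0 3; -12/13 -12/13 -5/13 -111/13; -7/13 -7/13 -17/13 -107/13; 0 0 0 1]
T5·…·T1 = [1 0 0 3; 14/13 -12/13 -5/13 -33/13; -7/13 -7/13 -17/13 -107/13; 0 0 0 1]
T6·…·T1 = [1 0 0 3; 14/13 -12/13 -5/13 -33/13; 7/13 7/13 17/13 107/13; 0 0 0 1]

T = [1 0 0 3; 14/13 -12/13 -5/13 -33/13; 7/13 7/13 17/13 107/13; 0 0 0 1]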